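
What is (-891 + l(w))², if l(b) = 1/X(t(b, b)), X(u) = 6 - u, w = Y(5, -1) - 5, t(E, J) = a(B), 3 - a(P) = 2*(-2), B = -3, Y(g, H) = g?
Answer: 795664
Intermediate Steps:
a(P) = 7 (a(P) = 3 - 2*(-2) = 3 - 1*(-4) = 3 + 4 = 7)
t(E, J) = 7
w = 0 (w = 5 - 5 = 0)
l(b) = -1 (l(b) = 1/(6 - 1*7) = 1/(6 - 7) = 1/(-1) = -1)
(-891 + l(w))² = (-891 - 1)² = (-892)² = 795664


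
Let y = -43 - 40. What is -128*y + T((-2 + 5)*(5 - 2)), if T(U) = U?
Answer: 10633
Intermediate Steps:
y = -83
-128*y + T((-2 + 5)*(5 - 2)) = -128*(-83) + (-2 + 5)*(5 - 2) = 10624 + 3*3 = 10624 + 9 = 10633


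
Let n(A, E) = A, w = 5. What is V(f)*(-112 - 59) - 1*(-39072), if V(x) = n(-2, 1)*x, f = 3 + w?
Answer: 41808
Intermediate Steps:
f = 8 (f = 3 + 5 = 8)
V(x) = -2*x
V(f)*(-112 - 59) - 1*(-39072) = (-2*8)*(-112 - 59) - 1*(-39072) = -16*(-171) + 39072 = 2736 + 39072 = 41808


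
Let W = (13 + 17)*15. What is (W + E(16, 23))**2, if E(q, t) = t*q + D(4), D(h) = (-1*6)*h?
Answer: 630436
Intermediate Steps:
D(h) = -6*h
E(q, t) = -24 + q*t (E(q, t) = t*q - 6*4 = q*t - 24 = -24 + q*t)
W = 450 (W = 30*15 = 450)
(W + E(16, 23))**2 = (450 + (-24 + 16*23))**2 = (450 + (-24 + 368))**2 = (450 + 344)**2 = 794**2 = 630436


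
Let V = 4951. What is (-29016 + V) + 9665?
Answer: -14400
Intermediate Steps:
(-29016 + V) + 9665 = (-29016 + 4951) + 9665 = -24065 + 9665 = -14400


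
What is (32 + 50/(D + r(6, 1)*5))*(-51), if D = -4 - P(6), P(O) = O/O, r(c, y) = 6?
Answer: -1734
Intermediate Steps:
P(O) = 1
D = -5 (D = -4 - 1*1 = -4 - 1 = -5)
(32 + 50/(D + r(6, 1)*5))*(-51) = (32 + 50/(-5 + 6*5))*(-51) = (32 + 50/(-5 + 30))*(-51) = (32 + 50/25)*(-51) = (32 + 50*(1/25))*(-51) = (32 + 2)*(-51) = 34*(-51) = -1734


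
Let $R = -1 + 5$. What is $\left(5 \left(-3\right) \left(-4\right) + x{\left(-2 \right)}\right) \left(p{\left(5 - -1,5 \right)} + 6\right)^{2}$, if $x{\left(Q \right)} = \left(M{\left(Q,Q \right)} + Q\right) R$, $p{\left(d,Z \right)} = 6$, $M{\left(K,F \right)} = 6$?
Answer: $10944$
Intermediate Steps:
$R = 4$
$x{\left(Q \right)} = 24 + 4 Q$ ($x{\left(Q \right)} = \left(6 + Q\right) 4 = 24 + 4 Q$)
$\left(5 \left(-3\right) \left(-4\right) + x{\left(-2 \right)}\right) \left(p{\left(5 - -1,5 \right)} + 6\right)^{2} = \left(5 \left(-3\right) \left(-4\right) + \left(24 + 4 \left(-2\right)\right)\right) \left(6 + 6\right)^{2} = \left(\left(-15\right) \left(-4\right) + \left(24 - 8\right)\right) 12^{2} = \left(60 + 16\right) 144 = 76 \cdot 144 = 10944$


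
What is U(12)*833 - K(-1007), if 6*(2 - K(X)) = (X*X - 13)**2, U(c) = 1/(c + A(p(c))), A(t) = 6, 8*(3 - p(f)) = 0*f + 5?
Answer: 3084807028685/18 ≈ 1.7138e+11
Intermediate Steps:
p(f) = 19/8 (p(f) = 3 - (0*f + 5)/8 = 3 - (0 + 5)/8 = 3 - 1/8*5 = 3 - 5/8 = 19/8)
U(c) = 1/(6 + c) (U(c) = 1/(c + 6) = 1/(6 + c))
K(X) = 2 - (-13 + X**2)**2/6 (K(X) = 2 - (X*X - 13)**2/6 = 2 - (X**2 - 13)**2/6 = 2 - (-13 + X**2)**2/6)
U(12)*833 - K(-1007) = 833/(6 + 12) - (2 - (-13 + (-1007)**2)**2/6) = 833/18 - (2 - (-13 + 1014049)**2/6) = (1/18)*833 - (2 - 1/6*1014036**2) = 833/18 - (2 - 1/6*1028269009296) = 833/18 - (2 - 171378168216) = 833/18 - 1*(-171378168214) = 833/18 + 171378168214 = 3084807028685/18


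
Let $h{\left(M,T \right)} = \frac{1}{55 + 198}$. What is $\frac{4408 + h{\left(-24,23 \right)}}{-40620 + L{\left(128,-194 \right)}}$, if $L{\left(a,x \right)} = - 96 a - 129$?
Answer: $- \frac{1115225}{13418361} \approx -0.083112$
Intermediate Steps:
$h{\left(M,T \right)} = \frac{1}{253}$
$L{\left(a,x \right)} = -129 - 96 a$
$\frac{4408 + h{\left(-24,23 \right)}}{-40620 + L{\left(128,-194 \right)}} = \frac{4408 + \frac{1}{253}}{-40620 - 12417} = \frac{1115225}{253 \left(-40620 - 12417\right)} = \frac{1115225}{253 \left(-53037\right)} = \frac{1115225}{253} \left(- \frac{1}{53037}\right) = - \frac{1115225}{13418361}$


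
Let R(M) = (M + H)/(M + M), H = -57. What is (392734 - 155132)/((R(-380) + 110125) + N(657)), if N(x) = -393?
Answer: 9504080/4389303 ≈ 2.1653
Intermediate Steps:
R(M) = (-57 + M)/(2*M) (R(M) = (M - 57)/(M + M) = (-57 + M)/((2*M)) = (-57 + M)*(1/(2*M)) = (-57 + M)/(2*M))
(392734 - 155132)/((R(-380) + 110125) + N(657)) = (392734 - 155132)/(((1/2)*(-57 - 380)/(-380) + 110125) - 393) = 237602/(((1/2)*(-1/380)*(-437) + 110125) - 393) = 237602/((23/40 + 110125) - 393) = 237602/(4405023/40 - 393) = 237602/(4389303/40) = 237602*(40/4389303) = 9504080/4389303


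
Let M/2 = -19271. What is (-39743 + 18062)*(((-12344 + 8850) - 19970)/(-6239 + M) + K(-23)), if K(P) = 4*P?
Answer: 2691326916/1357 ≈ 1.9833e+6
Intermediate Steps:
M = -38542 (M = 2*(-19271) = -38542)
(-39743 + 18062)*(((-12344 + 8850) - 19970)/(-6239 + M) + K(-23)) = (-39743 + 18062)*(((-12344 + 8850) - 19970)/(-6239 - 38542) + 4*(-23)) = -21681*((-3494 - 19970)/(-44781) - 92) = -21681*(-23464*(-1/44781) - 92) = -21681*(23464/44781 - 92) = -21681*(-4096388/44781) = 2691326916/1357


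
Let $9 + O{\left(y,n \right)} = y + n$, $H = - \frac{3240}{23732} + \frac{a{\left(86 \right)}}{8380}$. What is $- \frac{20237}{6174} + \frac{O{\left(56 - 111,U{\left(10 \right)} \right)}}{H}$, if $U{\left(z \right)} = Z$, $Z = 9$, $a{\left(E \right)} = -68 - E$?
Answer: $\frac{24383483581}{69313338} \approx 351.79$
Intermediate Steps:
$U{\left(z \right)} = 9$
$H = - \frac{3850741}{24859270}$ ($H = - \frac{3240}{23732} + \frac{-68 - 86}{8380} = \left(-3240\right) \frac{1}{23732} + \left(-68 - 86\right) \frac{1}{8380} = - \frac{810}{5933} - \frac{77}{4190} = - \frac{3850741}{24859270} \approx -0.1549$)
$O{\left(y,n \right)} = -9 + n + y$ ($O{\left(y,n \right)} = -9 + \left(y + n\right) = -9 + \left(n + y\right) = -9 + n + y$)
$- \frac{20237}{6174} + \frac{O{\left(56 - 111,U{\left(10 \right)} \right)}}{H} = - \frac{20237}{6174} + \frac{-9 + 9 + \left(56 - 111\right)}{- \frac{3850741}{24859270}} = \left(-20237\right) \frac{1}{6174} + \left(-9 + 9 - 55\right) \left(- \frac{24859270}{3850741}\right) = - \frac{59}{18} - - \frac{1367259850}{3850741} = - \frac{59}{18} + \frac{1367259850}{3850741} = \frac{24383483581}{69313338}$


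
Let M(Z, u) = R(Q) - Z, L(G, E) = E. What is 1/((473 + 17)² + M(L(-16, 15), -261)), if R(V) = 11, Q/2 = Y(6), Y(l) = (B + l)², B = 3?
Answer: 1/240096 ≈ 4.1650e-6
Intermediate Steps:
Y(l) = (3 + l)²
Q = 162 (Q = 2*(3 + 6)² = 2*9² = 2*81 = 162)
M(Z, u) = 11 - Z
1/((473 + 17)² + M(L(-16, 15), -261)) = 1/((473 + 17)² + (11 - 1*15)) = 1/(490² + (11 - 15)) = 1/(240100 - 4) = 1/240096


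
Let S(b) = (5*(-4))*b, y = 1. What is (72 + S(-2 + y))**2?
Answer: 8464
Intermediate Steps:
S(b) = -20*b
(72 + S(-2 + y))**2 = (72 - 20*(-2 + 1))**2 = (72 - 20*(-1))**2 = (72 + 20)**2 = 92**2 = 8464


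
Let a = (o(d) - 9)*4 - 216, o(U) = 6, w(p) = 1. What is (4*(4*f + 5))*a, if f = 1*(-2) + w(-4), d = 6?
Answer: -912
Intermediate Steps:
f = -1 (f = 1*(-2) + 1 = -2 + 1 = -1)
a = -228 (a = (6 - 9)*4 - 216 = -3*4 - 216 = -12 - 216 = -228)
(4*(4*f + 5))*a = (4*(4*(-1) + 5))*(-228) = (4*(-4 + 5))*(-228) = (4*1)*(-228) = 4*(-228) = -912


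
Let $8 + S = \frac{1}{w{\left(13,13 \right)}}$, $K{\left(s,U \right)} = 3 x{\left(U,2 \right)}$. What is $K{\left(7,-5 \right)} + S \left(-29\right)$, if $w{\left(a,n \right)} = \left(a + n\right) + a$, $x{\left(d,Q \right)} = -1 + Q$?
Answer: $\frac{9136}{39} \approx 234.26$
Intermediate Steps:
$K{\left(s,U \right)} = 3$ ($K{\left(s,U \right)} = 3 \left(-1 + 2\right) = 3 \cdot 1 = 3$)
$w{\left(a,n \right)} = n + 2 a$
$S = - \frac{311}{39}$ ($S = -8 + \frac{1}{13 + 2 \cdot 13} = -8 + \frac{1}{13 + 26} = -8 + \frac{1}{39} = - \frac{311}{39} \approx -7.9744$)
$K{\left(7,-5 \right)} + S \left(-29\right) = 3 - - \frac{9019}{39} = 3 + \frac{9019}{39} = \frac{9136}{39}$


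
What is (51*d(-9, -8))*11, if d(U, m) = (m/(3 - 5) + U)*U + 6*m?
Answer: -1683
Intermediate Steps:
d(U, m) = 6*m + U*(U - m/2) (d(U, m) = (m/(-2) + U)*U + 6*m = (-m/2 + U)*U + 6*m = (U - m/2)*U + 6*m = U*(U - m/2) + 6*m = 6*m + U*(U - m/2))
(51*d(-9, -8))*11 = (51*((-9)**2 + 6*(-8) - 1/2*(-9)*(-8)))*11 = (51*(81 - 48 - 36))*11 = (51*(-3))*11 = -153*11 = -1683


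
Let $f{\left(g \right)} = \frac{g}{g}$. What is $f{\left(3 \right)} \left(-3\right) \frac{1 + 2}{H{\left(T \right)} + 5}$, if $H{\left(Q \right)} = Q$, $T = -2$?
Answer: $-3$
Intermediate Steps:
$f{\left(g \right)} = 1$
$f{\left(3 \right)} \left(-3\right) \frac{1 + 2}{H{\left(T \right)} + 5} = 1 \left(-3\right) \frac{1 + 2}{-2 + 5} = - 3 \cdot \frac{3}{3} = - 3 \cdot 3 \cdot \frac{1}{3} = \left(-3\right) 1 = -3$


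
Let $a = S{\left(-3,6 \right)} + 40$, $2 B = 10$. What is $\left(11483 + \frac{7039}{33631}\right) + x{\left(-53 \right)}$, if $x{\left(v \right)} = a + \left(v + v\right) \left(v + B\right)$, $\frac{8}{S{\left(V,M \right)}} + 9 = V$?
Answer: $\frac{1675887478}{100893} \approx 16611.0$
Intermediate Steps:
$B = 5$ ($B = \frac{1}{2} \cdot 10 = 5$)
$S{\left(V,M \right)} = \frac{8}{-9 + V}$
$a = \frac{118}{3}$ ($a = \frac{8}{-9 - 3} + 40 = \frac{8}{-12} + 40 = 8 \left(- \frac{1}{12}\right) + 40 = - \frac{2}{3} + 40 = \frac{118}{3} \approx 39.333$)
$x{\left(v \right)} = \frac{118}{3} + 2 v \left(5 + v\right)$ ($x{\left(v \right)} = \frac{118}{3} + \left(v + v\right) \left(v + 5\right) = \frac{118}{3} + 2 v \left(5 + v\right)$)
$\left(11483 + \frac{7039}{33631}\right) + x{\left(-53 \right)} = \left(11483 + \frac{7039}{33631}\right) + \left(\frac{118}{3} + 2 \left(-53\right)^{2} + 10 \left(-53\right)\right) = \left(11483 + 7039 \cdot \frac{1}{33631}\right) + \left(\frac{118}{3} + 2 \cdot 2809 - 530\right) = \left(11483 + \frac{7039}{33631}\right) + \left(\frac{118}{3} + 5618 - 530\right) = \frac{386191812}{33631} + \frac{15382}{3} = \frac{1675887478}{100893}$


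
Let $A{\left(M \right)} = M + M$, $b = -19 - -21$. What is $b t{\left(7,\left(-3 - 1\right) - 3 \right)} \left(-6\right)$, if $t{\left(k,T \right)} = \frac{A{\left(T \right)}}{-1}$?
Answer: $-168$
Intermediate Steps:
$b = 2$ ($b = -19 + 21 = 2$)
$A{\left(M \right)} = 2 M$
$t{\left(k,T \right)} = - 2 T$ ($t{\left(k,T \right)} = \frac{2 T}{-1} = 2 T \left(-1\right) = - 2 T$)
$b t{\left(7,\left(-3 - 1\right) - 3 \right)} \left(-6\right) = 2 \left(- 2 \left(\left(-3 - 1\right) - 3\right)\right) \left(-6\right) = 2 \left(- 2 \left(-4 - 3\right)\right) \left(-6\right) = 2 \left(\left(-2\right) \left(-7\right)\right) \left(-6\right) = 2 \cdot 14 \left(-6\right) = 28 \left(-6\right) = -168$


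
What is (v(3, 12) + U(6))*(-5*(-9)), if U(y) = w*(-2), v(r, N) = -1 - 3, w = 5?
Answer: -630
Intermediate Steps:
v(r, N) = -4
U(y) = -10 (U(y) = 5*(-2) = -10)
(v(3, 12) + U(6))*(-5*(-9)) = (-4 - 10)*(-5*(-9)) = -14*45 = -630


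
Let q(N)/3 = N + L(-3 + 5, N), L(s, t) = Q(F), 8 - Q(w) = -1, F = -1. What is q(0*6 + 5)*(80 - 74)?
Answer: 252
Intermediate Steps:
Q(w) = 9 (Q(w) = 8 - 1*(-1) = 8 + 1 = 9)
L(s, t) = 9
q(N) = 27 + 3*N (q(N) = 3*(N + 9) = 3*(9 + N) = 27 + 3*N)
q(0*6 + 5)*(80 - 74) = (27 + 3*(0*6 + 5))*(80 - 74) = (27 + 3*(0 + 5))*6 = (27 + 3*5)*6 = (27 + 15)*6 = 42*6 = 252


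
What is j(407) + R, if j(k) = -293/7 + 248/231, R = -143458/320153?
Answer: -3049300211/73955343 ≈ -41.232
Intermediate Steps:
R = -143458/320153 (R = -143458*1/320153 = -143458/320153 ≈ -0.44809)
j(k) = -9421/231 (j(k) = -293*⅐ + 248*(1/231) = -293/7 + 248/231 = -9421/231)
j(407) + R = -9421/231 - 143458/320153 = -3049300211/73955343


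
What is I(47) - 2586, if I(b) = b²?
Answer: -377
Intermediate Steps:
I(47) - 2586 = 47² - 2586 = 2209 - 2586 = -377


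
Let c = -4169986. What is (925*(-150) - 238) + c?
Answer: -4308974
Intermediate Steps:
(925*(-150) - 238) + c = (925*(-150) - 238) - 4169986 = (-138750 - 238) - 4169986 = -138988 - 4169986 = -4308974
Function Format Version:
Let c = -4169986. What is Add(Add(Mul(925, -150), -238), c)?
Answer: -4308974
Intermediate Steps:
Add(Add(Mul(925, -150), -238), c) = Add(Add(Mul(925, -150), -238), -4169986) = Add(Add(-138750, -238), -4169986) = Add(-138988, -4169986) = -4308974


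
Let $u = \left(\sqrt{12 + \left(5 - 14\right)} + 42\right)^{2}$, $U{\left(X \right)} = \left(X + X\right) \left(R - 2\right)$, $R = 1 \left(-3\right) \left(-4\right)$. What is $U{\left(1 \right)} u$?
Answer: $35340 + 1680 \sqrt{3} \approx 38250.0$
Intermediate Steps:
$R = 12$ ($R = \left(-3\right) \left(-4\right) = 12$)
$U{\left(X \right)} = 20 X$ ($U{\left(X \right)} = \left(X + X\right) \left(12 - 2\right) = 2 X 10 = 20 X$)
$u = \left(42 + \sqrt{3}\right)^{2}$ ($u = \left(\sqrt{12 + \left(5 - 14\right)} + 42\right)^{2} = \left(\sqrt{12 - 9} + 42\right)^{2} = \left(\sqrt{3} + 42\right)^{2} = \left(42 + \sqrt{3}\right)^{2} \approx 1912.5$)
$U{\left(1 \right)} u = 20 \cdot 1 \left(42 + \sqrt{3}\right)^{2} = 20 \left(42 + \sqrt{3}\right)^{2}$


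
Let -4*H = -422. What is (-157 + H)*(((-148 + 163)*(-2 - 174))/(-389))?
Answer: -135960/389 ≈ -349.51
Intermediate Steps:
H = 211/2 (H = -¼*(-422) = 211/2 ≈ 105.50)
(-157 + H)*(((-148 + 163)*(-2 - 174))/(-389)) = (-157 + 211/2)*(((-148 + 163)*(-2 - 174))/(-389)) = -103*15*(-176)*(-1)/(2*389) = -(-135960)*(-1)/389 = -103/2*2640/389 = -135960/389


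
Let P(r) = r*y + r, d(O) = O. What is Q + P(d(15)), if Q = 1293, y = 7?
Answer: 1413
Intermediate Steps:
P(r) = 8*r (P(r) = r*7 + r = 7*r + r = 8*r)
Q + P(d(15)) = 1293 + 8*15 = 1293 + 120 = 1413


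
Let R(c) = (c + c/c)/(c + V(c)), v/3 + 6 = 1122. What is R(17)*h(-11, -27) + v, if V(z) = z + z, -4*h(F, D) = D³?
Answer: 172881/34 ≈ 5084.7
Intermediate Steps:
v = 3348 (v = -18 + 3*1122 = -18 + 3366 = 3348)
h(F, D) = -D³/4
V(z) = 2*z
R(c) = (1 + c)/(3*c) (R(c) = (c + c/c)/(c + 2*c) = (c + 1)/((3*c)) = (1 + c)*(1/(3*c)) = (1 + c)/(3*c))
R(17)*h(-11, -27) + v = ((⅓)*(1 + 17)/17)*(-¼*(-27)³) + 3348 = ((⅓)*(1/17)*18)*(-¼*(-19683)) + 3348 = (6/17)*(19683/4) + 3348 = 59049/34 + 3348 = 172881/34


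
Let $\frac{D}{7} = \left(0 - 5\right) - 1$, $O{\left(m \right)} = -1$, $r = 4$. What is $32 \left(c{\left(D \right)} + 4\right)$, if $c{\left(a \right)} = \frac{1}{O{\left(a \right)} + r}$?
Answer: $\frac{416}{3} \approx 138.67$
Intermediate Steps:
$D = -42$ ($D = 7 \left(\left(0 - 5\right) - 1\right) = 7 \left(-5 - 1\right) = 7 \left(-6\right) = -42$)
$c{\left(a \right)} = \frac{1}{3}$ ($c{\left(a \right)} = \frac{1}{-1 + 4} = \frac{1}{3}$)
$32 \left(c{\left(D \right)} + 4\right) = 32 \left(\frac{1}{3} + 4\right) = 32 \cdot \frac{13}{3} = \frac{416}{3}$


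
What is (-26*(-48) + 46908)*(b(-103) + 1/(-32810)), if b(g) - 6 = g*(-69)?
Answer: 5619264143262/16405 ≈ 3.4253e+8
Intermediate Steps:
b(g) = 6 - 69*g (b(g) = 6 + g*(-69) = 6 - 69*g)
(-26*(-48) + 46908)*(b(-103) + 1/(-32810)) = (-26*(-48) + 46908)*((6 - 69*(-103)) + 1/(-32810)) = (1248 + 46908)*((6 + 7107) - 1/32810) = 48156*(7113 - 1/32810) = 48156*(233377529/32810) = 5619264143262/16405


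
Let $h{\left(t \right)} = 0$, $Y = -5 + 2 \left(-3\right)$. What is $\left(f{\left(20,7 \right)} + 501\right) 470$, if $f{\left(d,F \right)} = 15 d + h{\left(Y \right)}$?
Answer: $376470$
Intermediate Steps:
$Y = -11$ ($Y = -5 - 6 = -11$)
$f{\left(d,F \right)} = 15 d$ ($f{\left(d,F \right)} = 15 d + 0 = 15 d$)
$\left(f{\left(20,7 \right)} + 501\right) 470 = \left(15 \cdot 20 + 501\right) 470 = \left(300 + 501\right) 470 = 801 \cdot 470 = 376470$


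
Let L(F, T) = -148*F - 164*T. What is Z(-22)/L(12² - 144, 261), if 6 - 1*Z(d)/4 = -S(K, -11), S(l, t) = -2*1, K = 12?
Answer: -4/10701 ≈ -0.00037380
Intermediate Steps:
S(l, t) = -2
L(F, T) = -164*T - 148*F
Z(d) = 16 (Z(d) = 24 - (-4)*(-2) = 24 - 4*2 = 24 - 8 = 16)
Z(-22)/L(12² - 144, 261) = 16/(-164*261 - 148*(12² - 144)) = 16/(-42804 - 148*(144 - 144)) = 16/(-42804 - 148*0) = 16/(-42804 + 0) = 16/(-42804) = 16*(-1/42804) = -4/10701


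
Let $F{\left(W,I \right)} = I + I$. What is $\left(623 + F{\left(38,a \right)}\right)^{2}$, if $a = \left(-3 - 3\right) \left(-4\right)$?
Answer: $450241$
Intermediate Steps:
$a = 24$ ($a = \left(-6\right) \left(-4\right) = 24$)
$F{\left(W,I \right)} = 2 I$
$\left(623 + F{\left(38,a \right)}\right)^{2} = \left(623 + 2 \cdot 24\right)^{2} = \left(623 + 48\right)^{2} = 671^{2} = 450241$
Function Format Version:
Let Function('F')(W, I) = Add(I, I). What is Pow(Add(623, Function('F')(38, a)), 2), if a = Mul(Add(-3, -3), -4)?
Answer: 450241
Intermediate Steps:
a = 24 (a = Mul(-6, -4) = 24)
Function('F')(W, I) = Mul(2, I)
Pow(Add(623, Function('F')(38, a)), 2) = Pow(Add(623, Mul(2, 24)), 2) = Pow(Add(623, 48), 2) = Pow(671, 2) = 450241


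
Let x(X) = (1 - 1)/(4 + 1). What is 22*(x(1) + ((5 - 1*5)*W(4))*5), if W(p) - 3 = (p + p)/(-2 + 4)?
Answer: 0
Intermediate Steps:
W(p) = 3 + p (W(p) = 3 + (p + p)/(-2 + 4) = 3 + (2*p)/2 = 3 + (2*p)*(½) = 3 + p)
x(X) = 0 (x(X) = 0/5 = 0*(⅕) = 0)
22*(x(1) + ((5 - 1*5)*W(4))*5) = 22*(0 + ((5 - 1*5)*(3 + 4))*5) = 22*(0 + ((5 - 5)*7)*5) = 22*(0 + (0*7)*5) = 22*(0 + 0*5) = 22*(0 + 0) = 22*0 = 0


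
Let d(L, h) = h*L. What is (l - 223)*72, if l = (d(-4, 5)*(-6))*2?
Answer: 1224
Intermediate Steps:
d(L, h) = L*h
l = 240 (l = (-4*5*(-6))*2 = -20*(-6)*2 = 120*2 = 240)
(l - 223)*72 = (240 - 223)*72 = 17*72 = 1224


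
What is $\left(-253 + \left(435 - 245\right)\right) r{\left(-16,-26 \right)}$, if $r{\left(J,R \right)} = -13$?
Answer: $819$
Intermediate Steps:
$\left(-253 + \left(435 - 245\right)\right) r{\left(-16,-26 \right)} = \left(-253 + \left(435 - 245\right)\right) \left(-13\right) = \left(-253 + 190\right) \left(-13\right) = \left(-63\right) \left(-13\right) = 819$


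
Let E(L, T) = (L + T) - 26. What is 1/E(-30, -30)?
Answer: -1/86 ≈ -0.011628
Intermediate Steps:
E(L, T) = -26 + L + T
1/E(-30, -30) = 1/(-26 - 30 - 30) = 1/(-86) = -1/86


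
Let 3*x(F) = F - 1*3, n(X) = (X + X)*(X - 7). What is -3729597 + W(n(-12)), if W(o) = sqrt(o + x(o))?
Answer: -3729597 + sqrt(607) ≈ -3.7296e+6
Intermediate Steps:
n(X) = 2*X*(-7 + X) (n(X) = (2*X)*(-7 + X) = 2*X*(-7 + X))
x(F) = -1 + F/3 (x(F) = (F - 1*3)/3 = (F - 3)/3 = (-3 + F)/3 = -1 + F/3)
W(o) = sqrt(-1 + 4*o/3) (W(o) = sqrt(o + (-1 + o/3)) = sqrt(-1 + 4*o/3))
-3729597 + W(n(-12)) = -3729597 + sqrt(-9 + 12*(2*(-12)*(-7 - 12)))/3 = -3729597 + sqrt(-9 + 12*(2*(-12)*(-19)))/3 = -3729597 + sqrt(-9 + 12*456)/3 = -3729597 + sqrt(-9 + 5472)/3 = -3729597 + sqrt(5463)/3 = -3729597 + (3*sqrt(607))/3 = -3729597 + sqrt(607)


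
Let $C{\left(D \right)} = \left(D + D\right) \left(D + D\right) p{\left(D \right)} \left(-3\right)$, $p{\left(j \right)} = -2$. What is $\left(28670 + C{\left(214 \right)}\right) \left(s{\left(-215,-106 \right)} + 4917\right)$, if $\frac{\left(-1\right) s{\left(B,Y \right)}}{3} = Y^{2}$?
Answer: $-32469741234$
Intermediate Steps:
$s{\left(B,Y \right)} = - 3 Y^{2}$
$C{\left(D \right)} = 24 D^{2}$ ($C{\left(D \right)} = \left(D + D\right) \left(D + D\right) \left(-2\right) \left(-3\right) = 2 D 2 D \left(-2\right) \left(-3\right) = 4 D^{2} \left(-2\right) \left(-3\right) = - 8 D^{2} \left(-3\right) = 24 D^{2}$)
$\left(28670 + C{\left(214 \right)}\right) \left(s{\left(-215,-106 \right)} + 4917\right) = \left(28670 + 24 \cdot 214^{2}\right) \left(- 3 \left(-106\right)^{2} + 4917\right) = \left(28670 + 24 \cdot 45796\right) \left(\left(-3\right) 11236 + 4917\right) = \left(28670 + 1099104\right) \left(-33708 + 4917\right) = 1127774 \left(-28791\right) = -32469741234$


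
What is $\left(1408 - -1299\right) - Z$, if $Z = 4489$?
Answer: $-1782$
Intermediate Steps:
$\left(1408 - -1299\right) - Z = \left(1408 - -1299\right) - 4489 = \left(1408 + 1299\right) - 4489 = 2707 - 4489 = -1782$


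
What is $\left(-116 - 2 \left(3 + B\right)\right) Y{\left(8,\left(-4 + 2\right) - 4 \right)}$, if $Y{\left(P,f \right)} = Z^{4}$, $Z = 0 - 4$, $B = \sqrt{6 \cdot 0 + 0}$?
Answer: $-31232$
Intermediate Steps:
$B = 0$ ($B = \sqrt{0 + 0} = \sqrt{0} = 0$)
$Z = -4$ ($Z = 0 - 4 = -4$)
$Y{\left(P,f \right)} = 256$ ($Y{\left(P,f \right)} = \left(-4\right)^{4} = 256$)
$\left(-116 - 2 \left(3 + B\right)\right) Y{\left(8,\left(-4 + 2\right) - 4 \right)} = \left(-116 - 2 \left(3 + 0\right)\right) 256 = \left(-116 - 6\right) 256 = \left(-122\right) 256 = -31232$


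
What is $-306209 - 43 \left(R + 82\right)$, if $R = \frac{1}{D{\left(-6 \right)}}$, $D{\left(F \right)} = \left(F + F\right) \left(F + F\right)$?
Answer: $- \frac{44601883}{144} \approx -3.0974 \cdot 10^{5}$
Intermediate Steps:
$D{\left(F \right)} = 4 F^{2}$ ($D{\left(F \right)} = 2 F 2 F = 4 F^{2}$)
$R = \frac{1}{144}$ ($R = \frac{1}{4 \left(-6\right)^{2}} = \frac{1}{4 \cdot 36} = \frac{1}{144} \approx 0.0069444$)
$-306209 - 43 \left(R + 82\right) = -306209 - 43 \left(\frac{1}{144} + 82\right) = -306209 - \frac{507787}{144} = - \frac{44601883}{144}$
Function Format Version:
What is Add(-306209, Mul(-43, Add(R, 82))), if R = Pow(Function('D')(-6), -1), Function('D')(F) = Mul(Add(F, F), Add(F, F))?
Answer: Rational(-44601883, 144) ≈ -3.0974e+5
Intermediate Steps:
Function('D')(F) = Mul(4, Pow(F, 2)) (Function('D')(F) = Mul(Mul(2, F), Mul(2, F)) = Mul(4, Pow(F, 2)))
R = Rational(1, 144) (R = Pow(Mul(4, Pow(-6, 2)), -1) = Pow(Mul(4, 36), -1) = Pow(144, -1) = Rational(1, 144) ≈ 0.0069444)
Add(-306209, Mul(-43, Add(R, 82))) = Add(-306209, Mul(-43, Add(Rational(1, 144), 82))) = Add(-306209, Mul(-43, Rational(11809, 144))) = Add(-306209, Rational(-507787, 144)) = Rational(-44601883, 144)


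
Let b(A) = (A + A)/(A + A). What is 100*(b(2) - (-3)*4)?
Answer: 1300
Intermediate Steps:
b(A) = 1 (b(A) = (2*A)/((2*A)) = (2*A)*(1/(2*A)) = 1)
100*(b(2) - (-3)*4) = 100*(1 - (-3)*4) = 100*(1 - 1*(-12)) = 100*(1 + 12) = 100*13 = 1300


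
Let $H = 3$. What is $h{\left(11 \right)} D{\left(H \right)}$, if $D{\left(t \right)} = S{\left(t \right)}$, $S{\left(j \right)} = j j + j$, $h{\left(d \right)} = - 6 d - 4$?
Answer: $-840$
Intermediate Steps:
$h{\left(d \right)} = -4 - 6 d$
$S{\left(j \right)} = j + j^{2}$ ($S{\left(j \right)} = j^{2} + j = j + j^{2}$)
$D{\left(t \right)} = t \left(1 + t\right)$
$h{\left(11 \right)} D{\left(H \right)} = \left(-4 - 66\right) 3 \left(1 + 3\right) = \left(-4 - 66\right) 3 \cdot 4 = \left(-70\right) 12 = -840$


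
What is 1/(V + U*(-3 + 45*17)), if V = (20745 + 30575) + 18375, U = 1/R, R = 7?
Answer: 7/488627 ≈ 1.4326e-5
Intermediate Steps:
U = ⅐ (U = 1/7 = ⅐ ≈ 0.14286)
V = 69695 (V = 51320 + 18375 = 69695)
1/(V + U*(-3 + 45*17)) = 1/(69695 + (-3 + 45*17)/7) = 1/(69695 + (-3 + 765)/7) = 1/(69695 + (⅐)*762) = 1/(69695 + 762/7) = 1/(488627/7) = 7/488627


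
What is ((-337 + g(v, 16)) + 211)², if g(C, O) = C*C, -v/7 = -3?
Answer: 99225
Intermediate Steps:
v = 21 (v = -7*(-3) = 21)
g(C, O) = C²
((-337 + g(v, 16)) + 211)² = ((-337 + 21²) + 211)² = ((-337 + 441) + 211)² = (104 + 211)² = 315² = 99225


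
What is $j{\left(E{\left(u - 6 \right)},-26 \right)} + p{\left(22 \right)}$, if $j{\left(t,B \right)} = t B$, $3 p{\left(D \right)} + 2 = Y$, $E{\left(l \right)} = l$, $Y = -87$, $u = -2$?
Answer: $\frac{535}{3} \approx 178.33$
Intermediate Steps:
$p{\left(D \right)} = - \frac{89}{3}$ ($p{\left(D \right)} = - \frac{2}{3} + \frac{1}{3} \left(-87\right) = - \frac{2}{3} - 29 = - \frac{89}{3}$)
$j{\left(t,B \right)} = B t$
$j{\left(E{\left(u - 6 \right)},-26 \right)} + p{\left(22 \right)} = - 26 \left(-2 - 6\right) - \frac{89}{3} = \left(-26\right) \left(-8\right) - \frac{89}{3} = 208 - \frac{89}{3} = \frac{535}{3}$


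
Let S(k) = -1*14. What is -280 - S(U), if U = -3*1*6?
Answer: -266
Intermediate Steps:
U = -18 (U = -3*6 = -18)
S(k) = -14
-280 - S(U) = -280 - 1*(-14) = -280 + 14 = -266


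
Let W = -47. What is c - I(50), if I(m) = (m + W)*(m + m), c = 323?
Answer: 23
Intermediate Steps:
I(m) = 2*m*(-47 + m) (I(m) = (m - 47)*(m + m) = (-47 + m)*(2*m) = 2*m*(-47 + m))
c - I(50) = 323 - 2*50*(-47 + 50) = 323 - 2*50*3 = 323 - 1*300 = 323 - 300 = 23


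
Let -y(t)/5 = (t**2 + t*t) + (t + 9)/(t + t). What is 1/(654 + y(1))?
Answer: 1/619 ≈ 0.0016155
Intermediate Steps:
y(t) = -10*t**2 - 5*(9 + t)/(2*t) (y(t) = -5*((t**2 + t*t) + (t + 9)/(t + t)) = -5*((t**2 + t**2) + (9 + t)/((2*t))) = -5*(2*t**2 + (9 + t)*(1/(2*t))) = -5*(2*t**2 + (9 + t)/(2*t)) = -10*t**2 - 5*(9 + t)/(2*t))
1/(654 + y(1)) = 1/(654 + (5/2)*(-9 - 1*1 - 4*1**3)/1) = 1/(654 + (5/2)*1*(-9 - 1 - 4*1)) = 1/(654 + (5/2)*1*(-9 - 1 - 4)) = 1/(654 + (5/2)*1*(-14)) = 1/(654 - 35) = 1/619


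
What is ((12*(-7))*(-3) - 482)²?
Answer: 52900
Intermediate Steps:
((12*(-7))*(-3) - 482)² = (-84*(-3) - 482)² = (252 - 482)² = (-230)² = 52900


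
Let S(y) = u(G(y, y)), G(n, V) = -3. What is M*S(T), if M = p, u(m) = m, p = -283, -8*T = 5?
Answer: 849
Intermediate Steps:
T = -5/8 (T = -⅛*5 = -5/8 ≈ -0.62500)
S(y) = -3
M = -283
M*S(T) = -283*(-3) = 849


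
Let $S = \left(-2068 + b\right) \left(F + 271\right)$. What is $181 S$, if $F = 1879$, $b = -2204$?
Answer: $-1662448800$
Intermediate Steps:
$S = -9184800$ ($S = \left(-2068 - 2204\right) \left(1879 + 271\right) = \left(-4272\right) 2150 = -9184800$)
$181 S = 181 \left(-9184800\right) = -1662448800$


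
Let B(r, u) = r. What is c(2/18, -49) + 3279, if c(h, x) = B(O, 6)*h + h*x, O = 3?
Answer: 29465/9 ≈ 3273.9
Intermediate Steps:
c(h, x) = 3*h + h*x
c(2/18, -49) + 3279 = (2/18)*(3 - 49) + 3279 = (2*(1/18))*(-46) + 3279 = (⅑)*(-46) + 3279 = -46/9 + 3279 = 29465/9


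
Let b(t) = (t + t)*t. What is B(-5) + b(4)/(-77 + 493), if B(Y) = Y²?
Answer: 326/13 ≈ 25.077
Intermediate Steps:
b(t) = 2*t² (b(t) = (2*t)*t = 2*t²)
B(-5) + b(4)/(-77 + 493) = (-5)² + (2*4²)/(-77 + 493) = 25 + (2*16)/416 = 25 + (1/416)*32 = 25 + 1/13 = 326/13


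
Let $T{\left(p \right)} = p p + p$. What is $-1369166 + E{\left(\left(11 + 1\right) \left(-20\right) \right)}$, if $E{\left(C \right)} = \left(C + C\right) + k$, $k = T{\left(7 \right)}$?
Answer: $-1369590$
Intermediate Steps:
$T{\left(p \right)} = p + p^{2}$ ($T{\left(p \right)} = p^{2} + p = p + p^{2}$)
$k = 56$ ($k = 7 \left(1 + 7\right) = 7 \cdot 8 = 56$)
$E{\left(C \right)} = 56 + 2 C$ ($E{\left(C \right)} = \left(C + C\right) + 56 = 2 C + 56 = 56 + 2 C$)
$-1369166 + E{\left(\left(11 + 1\right) \left(-20\right) \right)} = -1369166 + \left(56 + 2 \left(11 + 1\right) \left(-20\right)\right) = -1369166 + \left(56 + 2 \cdot 12 \left(-20\right)\right) = -1369166 + \left(56 + 2 \left(-240\right)\right) = -1369166 + \left(56 - 480\right) = -1369166 - 424 = -1369590$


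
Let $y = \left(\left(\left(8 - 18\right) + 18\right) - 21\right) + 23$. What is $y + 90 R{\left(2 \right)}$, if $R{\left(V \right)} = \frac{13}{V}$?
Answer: $595$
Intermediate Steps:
$y = 10$ ($y = \left(\left(-10 + 18\right) - 21\right) + 23 = \left(8 - 21\right) + 23 = -13 + 23 = 10$)
$y + 90 R{\left(2 \right)} = 10 + 90 \cdot \frac{13}{2} = 10 + 585 = 595$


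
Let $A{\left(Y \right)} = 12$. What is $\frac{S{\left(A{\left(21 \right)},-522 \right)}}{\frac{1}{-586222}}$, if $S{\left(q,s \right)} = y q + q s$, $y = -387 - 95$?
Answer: $7062802656$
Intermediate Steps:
$y = -482$
$S{\left(q,s \right)} = - 482 q + q s$
$\frac{S{\left(A{\left(21 \right)},-522 \right)}}{\frac{1}{-586222}} = \frac{12 \left(-482 - 522\right)}{\frac{1}{-586222}} = \frac{12 \left(-1004\right)}{- \frac{1}{586222}} = \left(-12048\right) \left(-586222\right) = 7062802656$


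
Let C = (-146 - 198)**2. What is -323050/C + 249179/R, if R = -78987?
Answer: -27501798247/4673502816 ≈ -5.8846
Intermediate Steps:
C = 118336 (C = (-344)**2 = 118336)
-323050/C + 249179/R = -323050/118336 + 249179/(-78987) = -323050*1/118336 + 249179*(-1/78987) = -161525/59168 - 249179/78987 = -27501798247/4673502816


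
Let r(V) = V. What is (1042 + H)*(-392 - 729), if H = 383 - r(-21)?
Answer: -1620966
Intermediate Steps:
H = 404 (H = 383 - 1*(-21) = 383 + 21 = 404)
(1042 + H)*(-392 - 729) = (1042 + 404)*(-392 - 729) = 1446*(-1121) = -1620966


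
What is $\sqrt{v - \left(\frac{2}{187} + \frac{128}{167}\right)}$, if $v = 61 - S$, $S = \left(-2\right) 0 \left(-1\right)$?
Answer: $\frac{\sqrt{58732349071}}{31229} \approx 7.7603$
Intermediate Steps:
$S = 0$ ($S = 0 \left(-1\right) = 0$)
$v = 61$ ($v = 61 - 0 = 61 + 0 = 61$)
$\sqrt{v - \left(\frac{2}{187} + \frac{128}{167}\right)} = \sqrt{61 - \left(\frac{2}{187} + \frac{128}{167}\right)} = \sqrt{61 - \frac{24270}{31229}} = \sqrt{\frac{1880699}{31229}} = \frac{\sqrt{58732349071}}{31229}$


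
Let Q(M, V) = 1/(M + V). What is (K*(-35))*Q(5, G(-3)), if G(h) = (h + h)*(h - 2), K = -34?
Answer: 34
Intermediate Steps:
G(h) = 2*h*(-2 + h) (G(h) = (2*h)*(-2 + h) = 2*h*(-2 + h))
(K*(-35))*Q(5, G(-3)) = (-34*(-35))/(5 + 2*(-3)*(-2 - 3)) = 1190/(5 + 2*(-3)*(-5)) = 1190/(5 + 30) = 1190/35 = 1190*(1/35) = 34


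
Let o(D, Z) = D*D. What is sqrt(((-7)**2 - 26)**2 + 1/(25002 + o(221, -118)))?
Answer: 2*sqrt(14716965659)/10549 ≈ 23.000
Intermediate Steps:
o(D, Z) = D**2
sqrt(((-7)**2 - 26)**2 + 1/(25002 + o(221, -118))) = sqrt(((-7)**2 - 26)**2 + 1/(25002 + 221**2)) = sqrt((49 - 26)**2 + 1/(25002 + 48841)) = sqrt(23**2 + 1/73843) = sqrt(529 + 1/73843) = sqrt(39062948/73843) = 2*sqrt(14716965659)/10549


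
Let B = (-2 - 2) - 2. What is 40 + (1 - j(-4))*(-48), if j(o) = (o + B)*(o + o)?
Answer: 3832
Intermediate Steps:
B = -6 (B = -4 - 2 = -6)
j(o) = 2*o*(-6 + o) (j(o) = (o - 6)*(o + o) = (-6 + o)*(2*o) = 2*o*(-6 + o))
40 + (1 - j(-4))*(-48) = 40 + (1 - 2*(-4)*(-6 - 4))*(-48) = 40 + (1 - 2*(-4)*(-10))*(-48) = 40 + (1 - 1*80)*(-48) = 40 + (1 - 80)*(-48) = 40 - 79*(-48) = 40 + 3792 = 3832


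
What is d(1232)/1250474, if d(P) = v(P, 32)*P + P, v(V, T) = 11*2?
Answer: 14168/625237 ≈ 0.022660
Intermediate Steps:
v(V, T) = 22
d(P) = 23*P (d(P) = 22*P + P = 23*P)
d(1232)/1250474 = (23*1232)/1250474 = 28336*(1/1250474) = 14168/625237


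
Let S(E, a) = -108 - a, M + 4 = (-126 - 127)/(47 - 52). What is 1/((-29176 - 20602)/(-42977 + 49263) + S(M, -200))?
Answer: 3143/264267 ≈ 0.011893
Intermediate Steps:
M = 233/5 (M = -4 + (-126 - 127)/(47 - 52) = -4 - 253/(-5) = -4 - 253*(-⅕) = -4 + 253/5 = 233/5 ≈ 46.600)
1/((-29176 - 20602)/(-42977 + 49263) + S(M, -200)) = 1/((-29176 - 20602)/(-42977 + 49263) + (-108 - 1*(-200))) = 1/(-49778/6286 + (-108 + 200)) = 1/(-49778*1/6286 + 92) = 1/(-24889/3143 + 92) = 1/(264267/3143) = 3143/264267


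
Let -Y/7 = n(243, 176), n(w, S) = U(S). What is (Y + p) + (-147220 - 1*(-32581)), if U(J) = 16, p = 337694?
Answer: 222943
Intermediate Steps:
n(w, S) = 16
Y = -112 (Y = -7*16 = -112)
(Y + p) + (-147220 - 1*(-32581)) = (-112 + 337694) + (-147220 - 1*(-32581)) = 337582 + (-147220 + 32581) = 337582 - 114639 = 222943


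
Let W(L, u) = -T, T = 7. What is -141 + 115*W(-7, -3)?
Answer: -946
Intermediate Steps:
W(L, u) = -7 (W(L, u) = -1*7 = -7)
-141 + 115*W(-7, -3) = -141 + 115*(-7) = -141 - 805 = -946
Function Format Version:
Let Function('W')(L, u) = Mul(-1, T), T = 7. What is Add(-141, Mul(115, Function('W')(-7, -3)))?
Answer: -946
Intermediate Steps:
Function('W')(L, u) = -7 (Function('W')(L, u) = Mul(-1, 7) = -7)
Add(-141, Mul(115, Function('W')(-7, -3))) = Add(-141, Mul(115, -7)) = Add(-141, -805) = -946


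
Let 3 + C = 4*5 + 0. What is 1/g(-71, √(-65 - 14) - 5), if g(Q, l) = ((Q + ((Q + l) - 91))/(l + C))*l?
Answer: (-√79 + 12*I)/(243*√79 + 1111*I) ≈ -0.0009942 + 0.0060674*I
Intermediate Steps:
C = 17 (C = -3 + (4*5 + 0) = -3 + (20 + 0) = -3 + 20 = 17)
g(Q, l) = l*(-91 + l + 2*Q)/(17 + l) (g(Q, l) = ((Q + ((Q + l) - 91))/(l + 17))*l = ((Q + (-91 + Q + l))/(17 + l))*l = ((-91 + l + 2*Q)/(17 + l))*l = l*(-91 + l + 2*Q)/(17 + l))
1/g(-71, √(-65 - 14) - 5) = 1/((√(-65 - 14) - 5)*(-91 + (√(-65 - 14) - 5) + 2*(-71))/(17 + (√(-65 - 14) - 5))) = 1/((√(-79) - 5)*(-91 + (√(-79) - 5) - 142)/(17 + (√(-79) - 5))) = 1/((I*√79 - 5)*(-91 + (I*√79 - 5) - 142)/(17 + (I*√79 - 5))) = 1/((-5 + I*√79)*(-91 + (-5 + I*√79) - 142)/(17 + (-5 + I*√79))) = 1/((-5 + I*√79)*(-238 + I*√79)/(12 + I*√79)) = 1/((-238 + I*√79)*(-5 + I*√79)/(12 + I*√79)) = (12 + I*√79)/((-238 + I*√79)*(-5 + I*√79))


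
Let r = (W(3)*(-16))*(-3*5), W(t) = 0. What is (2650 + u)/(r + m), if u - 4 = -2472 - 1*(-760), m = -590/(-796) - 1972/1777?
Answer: -666225732/260641 ≈ -2556.1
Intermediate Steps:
m = -260641/707246 (m = -590*(-1/796) - 1972*1/1777 = 295/398 - 1972/1777 = -260641/707246 ≈ -0.36853)
r = 0 (r = (0*(-16))*(-3*5) = 0*(-15) = 0)
u = -1708 (u = 4 + (-2472 - 1*(-760)) = 4 + (-2472 + 760) = 4 - 1712 = -1708)
(2650 + u)/(r + m) = (2650 - 1708)/(0 - 260641/707246) = 942/(-260641/707246) = 942*(-707246/260641) = -666225732/260641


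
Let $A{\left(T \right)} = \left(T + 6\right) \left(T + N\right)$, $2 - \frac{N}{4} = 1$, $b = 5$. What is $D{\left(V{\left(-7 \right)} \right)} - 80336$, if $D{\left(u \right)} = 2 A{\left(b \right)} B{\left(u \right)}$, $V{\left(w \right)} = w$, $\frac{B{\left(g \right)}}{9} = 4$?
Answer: $-73208$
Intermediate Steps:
$B{\left(g \right)} = 36$ ($B{\left(g \right)} = 9 \cdot 4 = 36$)
$N = 4$ ($N = 8 - 4 = 4$)
$A{\left(T \right)} = \left(4 + T\right) \left(6 + T\right)$ ($A{\left(T \right)} = \left(T + 6\right) \left(T + 4\right) = \left(6 + T\right) \left(4 + T\right) = \left(4 + T\right) \left(6 + T\right)$)
$D{\left(u \right)} = 7128$ ($D{\left(u \right)} = 2 \left(24 + 5^{2} + 10 \cdot 5\right) 36 = 2 \left(24 + 25 + 50\right) 36 = 2 \cdot 99 \cdot 36 = 198 \cdot 36 = 7128$)
$D{\left(V{\left(-7 \right)} \right)} - 80336 = 7128 - 80336 = -73208$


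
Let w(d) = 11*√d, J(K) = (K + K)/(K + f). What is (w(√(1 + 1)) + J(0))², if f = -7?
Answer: 121*√2 ≈ 171.12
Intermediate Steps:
J(K) = 2*K/(-7 + K) (J(K) = (K + K)/(K - 7) = (2*K)/(-7 + K) = 2*K/(-7 + K))
(w(√(1 + 1)) + J(0))² = (11*√(√(1 + 1)) + 2*0/(-7 + 0))² = (11*√(√2) + 2*0/(-7))² = (11*2^(¼) + 2*0*(-⅐))² = (11*2^(¼) + 0)² = (11*2^(¼))² = 121*√2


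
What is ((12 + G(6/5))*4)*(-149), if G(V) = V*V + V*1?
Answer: -218136/25 ≈ -8725.4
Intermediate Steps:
G(V) = V + V**2 (G(V) = V**2 + V = V + V**2)
((12 + G(6/5))*4)*(-149) = ((12 + (6/5)*(1 + 6/5))*4)*(-149) = ((12 + (6*(1/5))*(1 + 6*(1/5)))*4)*(-149) = ((12 + 6*(1 + 6/5)/5)*4)*(-149) = ((12 + (6/5)*(11/5))*4)*(-149) = ((12 + 66/25)*4)*(-149) = ((366/25)*4)*(-149) = (1464/25)*(-149) = -218136/25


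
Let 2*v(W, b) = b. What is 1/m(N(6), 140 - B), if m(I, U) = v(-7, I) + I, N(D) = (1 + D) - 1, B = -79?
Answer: 1/9 ≈ 0.11111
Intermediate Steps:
v(W, b) = b/2
N(D) = D
m(I, U) = 3*I/2 (m(I, U) = I/2 + I = 3*I/2)
1/m(N(6), 140 - B) = 1/((3/2)*6) = 1/9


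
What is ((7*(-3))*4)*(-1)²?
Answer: -84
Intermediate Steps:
((7*(-3))*4)*(-1)² = -21*4*1 = -84*1 = -84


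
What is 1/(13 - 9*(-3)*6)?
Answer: 1/175 ≈ 0.0057143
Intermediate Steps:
1/(13 - 9*(-3)*6) = 1/(13 + 27*6) = 1/(13 + 162) = 1/175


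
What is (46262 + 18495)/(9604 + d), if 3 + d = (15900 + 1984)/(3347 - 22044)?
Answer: 1210761629/179492013 ≈ 6.7455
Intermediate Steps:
d = -73975/18697 (d = -3 + (15900 + 1984)/(3347 - 22044) = -3 + 17884/(-18697) = -3 + 17884*(-1/18697) = -3 - 17884/18697 = -73975/18697 ≈ -3.9565)
(46262 + 18495)/(9604 + d) = (46262 + 18495)/(9604 - 73975/18697) = 64757/(179492013/18697) = 64757*(18697/179492013) = 1210761629/179492013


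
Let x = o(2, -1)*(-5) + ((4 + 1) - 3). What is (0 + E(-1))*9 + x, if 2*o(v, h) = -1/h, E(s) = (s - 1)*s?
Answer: 35/2 ≈ 17.500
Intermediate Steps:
E(s) = s*(-1 + s) (E(s) = (-1 + s)*s = s*(-1 + s))
o(v, h) = -1/(2*h) (o(v, h) = (-1/h)/2 = -1/(2*h))
x = -½ (x = -½/(-1)*(-5) + ((4 + 1) - 3) = -½*(-1)*(-5) + (5 - 3) = (½)*(-5) + 2 = -5/2 + 2 = -½ ≈ -0.50000)
(0 + E(-1))*9 + x = (0 - (-1 - 1))*9 - ½ = (0 - 1*(-2))*9 - ½ = (0 + 2)*9 - ½ = 2*9 - ½ = 18 - ½ = 35/2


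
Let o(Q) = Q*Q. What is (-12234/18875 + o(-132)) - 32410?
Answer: -282872984/18875 ≈ -14987.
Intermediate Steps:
o(Q) = Q²
(-12234/18875 + o(-132)) - 32410 = (-12234/18875 + (-132)²) - 32410 = (-12234*1/18875 + 17424) - 32410 = (-12234/18875 + 17424) - 32410 = 328865766/18875 - 32410 = -282872984/18875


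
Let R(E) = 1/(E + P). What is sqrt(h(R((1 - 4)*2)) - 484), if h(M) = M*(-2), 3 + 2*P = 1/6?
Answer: 2*I*sqrt(957907)/89 ≈ 21.994*I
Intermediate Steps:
P = -17/12 (P = -3/2 + (1/2)/6 = -3/2 + (1/2)*(1/6) = -3/2 + 1/12 = -17/12 ≈ -1.4167)
R(E) = 1/(-17/12 + E) (R(E) = 1/(E - 17/12) = 1/(-17/12 + E))
h(M) = -2*M
sqrt(h(R((1 - 4)*2)) - 484) = sqrt(-24/(-17 + 12*((1 - 4)*2)) - 484) = sqrt(-24/(-17 + 12*(-3*2)) - 484) = sqrt(-24/(-17 + 12*(-6)) - 484) = sqrt(-24/(-17 - 72) - 484) = sqrt(-24/(-89) - 484) = sqrt(-24*(-1)/89 - 484) = sqrt(-2*(-12/89) - 484) = sqrt(24/89 - 484) = sqrt(-43052/89) = 2*I*sqrt(957907)/89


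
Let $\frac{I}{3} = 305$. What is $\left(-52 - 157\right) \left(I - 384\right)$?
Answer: $-110979$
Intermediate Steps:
$I = 915$ ($I = 3 \cdot 305 = 915$)
$\left(-52 - 157\right) \left(I - 384\right) = \left(-52 - 157\right) \left(915 - 384\right) = \left(-209\right) 531 = -110979$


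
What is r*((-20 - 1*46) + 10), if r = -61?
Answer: 3416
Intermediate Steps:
r*((-20 - 1*46) + 10) = -61*((-20 - 1*46) + 10) = -61*((-20 - 46) + 10) = -61*(-66 + 10) = -61*(-56) = 3416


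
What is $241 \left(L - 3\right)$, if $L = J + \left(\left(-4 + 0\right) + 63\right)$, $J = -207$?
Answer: $-36391$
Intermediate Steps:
$L = -148$ ($L = -207 + \left(\left(-4 + 0\right) + 63\right) = -207 + \left(-4 + 63\right) = -207 + 59 = -148$)
$241 \left(L - 3\right) = 241 \left(-148 - 3\right) = 241 \left(-151\right) = -36391$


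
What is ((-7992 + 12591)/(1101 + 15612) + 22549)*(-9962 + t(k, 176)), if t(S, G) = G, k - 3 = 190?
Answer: -136593001048/619 ≈ -2.2067e+8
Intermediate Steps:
k = 193 (k = 3 + 190 = 193)
((-7992 + 12591)/(1101 + 15612) + 22549)*(-9962 + t(k, 176)) = ((-7992 + 12591)/(1101 + 15612) + 22549)*(-9962 + 176) = (4599/16713 + 22549)*(-9786) = (4599*(1/16713) + 22549)*(-9786) = (511/1857 + 22549)*(-9786) = (41874004/1857)*(-9786) = -136593001048/619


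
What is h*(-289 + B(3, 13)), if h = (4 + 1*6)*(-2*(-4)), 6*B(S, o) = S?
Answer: -23080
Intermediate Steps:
B(S, o) = S/6
h = 80 (h = (4 + 6)*8 = 10*8 = 80)
h*(-289 + B(3, 13)) = 80*(-289 + (⅙)*3) = 80*(-289 + ½) = 80*(-577/2) = -23080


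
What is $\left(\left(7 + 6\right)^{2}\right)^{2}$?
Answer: $28561$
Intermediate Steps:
$\left(\left(7 + 6\right)^{2}\right)^{2} = \left(13^{2}\right)^{2} = 169^{2} = 28561$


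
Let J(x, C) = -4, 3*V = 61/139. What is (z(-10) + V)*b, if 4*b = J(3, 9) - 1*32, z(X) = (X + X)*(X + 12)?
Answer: 49857/139 ≈ 358.68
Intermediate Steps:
V = 61/417 (V = (61/139)/3 = (61*(1/139))/3 = (⅓)*(61/139) = 61/417 ≈ 0.14628)
z(X) = 2*X*(12 + X) (z(X) = (2*X)*(12 + X) = 2*X*(12 + X))
b = -9 (b = (-4 - 1*32)/4 = (-4 - 32)/4 = (¼)*(-36) = -9)
(z(-10) + V)*b = (2*(-10)*(12 - 10) + 61/417)*(-9) = (2*(-10)*2 + 61/417)*(-9) = (-40 + 61/417)*(-9) = -16619/417*(-9) = 49857/139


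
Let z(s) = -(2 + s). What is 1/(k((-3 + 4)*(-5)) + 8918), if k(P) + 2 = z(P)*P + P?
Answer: 1/8896 ≈ 0.00011241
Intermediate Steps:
z(s) = -2 - s
k(P) = -2 + P + P*(-2 - P) (k(P) = -2 + ((-2 - P)*P + P) = -2 + (P*(-2 - P) + P) = -2 + (P + P*(-2 - P)) = -2 + P + P*(-2 - P))
1/(k((-3 + 4)*(-5)) + 8918) = 1/((-2 + (-3 + 4)*(-5) - (-3 + 4)*(-5)*(2 + (-3 + 4)*(-5))) + 8918) = 1/((-2 + 1*(-5) - 1*(-5)*(2 + 1*(-5))) + 8918) = 1/((-2 - 5 - 1*(-5)*(2 - 5)) + 8918) = 1/((-2 - 5 - 1*(-5)*(-3)) + 8918) = 1/((-2 - 5 - 15) + 8918) = 1/(-22 + 8918) = 1/8896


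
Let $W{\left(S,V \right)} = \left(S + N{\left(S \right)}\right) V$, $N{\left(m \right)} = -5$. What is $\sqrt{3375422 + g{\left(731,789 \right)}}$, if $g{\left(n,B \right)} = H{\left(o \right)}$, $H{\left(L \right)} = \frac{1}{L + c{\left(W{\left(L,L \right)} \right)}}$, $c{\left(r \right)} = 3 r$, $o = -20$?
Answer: $\frac{\sqrt{1848381087570}}{740} \approx 1837.2$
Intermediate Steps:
$W{\left(S,V \right)} = V \left(-5 + S\right)$ ($W{\left(S,V \right)} = \left(S - 5\right) V = \left(-5 + S\right) V = V \left(-5 + S\right)$)
$H{\left(L \right)} = \frac{1}{L + 3 L \left(-5 + L\right)}$
$g{\left(n,B \right)} = \frac{1}{1480}$ ($g{\left(n,B \right)} = \frac{1}{\left(-20\right) \left(-14 + 3 \left(-20\right)\right)} = - \frac{1}{20 \left(-14 - 60\right)} = - \frac{1}{20 \left(-74\right)} = \left(- \frac{1}{20}\right) \left(- \frac{1}{74}\right) = \frac{1}{1480}$)
$\sqrt{3375422 + g{\left(731,789 \right)}} = \sqrt{3375422 + \frac{1}{1480}} = \sqrt{\frac{4995624561}{1480}} = \frac{\sqrt{1848381087570}}{740}$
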